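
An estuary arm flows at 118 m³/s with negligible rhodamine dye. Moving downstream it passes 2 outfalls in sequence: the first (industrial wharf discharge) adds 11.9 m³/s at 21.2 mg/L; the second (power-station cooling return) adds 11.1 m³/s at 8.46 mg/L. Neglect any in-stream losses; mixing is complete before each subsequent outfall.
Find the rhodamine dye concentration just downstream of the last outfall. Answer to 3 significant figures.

Outfall 1: combined Q = 129.9 m³/s; C = (118.0·0 + 11.90·21.20)/129.9 = 1.942 mg/L.
Outfall 2: combined Q = 141.0 m³/s; C = (129.9·1.942 + 11.10·8.460)/141.0 = 2.455 mg/L.

2.46 mg/L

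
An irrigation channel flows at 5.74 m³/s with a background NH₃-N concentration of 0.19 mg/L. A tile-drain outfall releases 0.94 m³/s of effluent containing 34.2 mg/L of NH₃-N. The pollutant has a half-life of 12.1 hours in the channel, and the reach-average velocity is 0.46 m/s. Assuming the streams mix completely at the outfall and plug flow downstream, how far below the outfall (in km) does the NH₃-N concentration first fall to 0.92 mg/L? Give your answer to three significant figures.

Conservation of mass: C = (5.740·0.1900 + 0.9400·34.20) / 6.680 = 33.24/6.680 = 4.976 mg/L.
Half-life 12.1 h → k = ln 2 / 12.1 = 0.05728 h⁻¹ = 1.375 d⁻¹.
Set 4.976·exp(−k·t) = 0.92 → t = ln(4.976/0.92)/k = 106100 s = 29.47 h.
Distance = v·t = 0.46·106100 = 48800 m = 48.80 km.

48.8 km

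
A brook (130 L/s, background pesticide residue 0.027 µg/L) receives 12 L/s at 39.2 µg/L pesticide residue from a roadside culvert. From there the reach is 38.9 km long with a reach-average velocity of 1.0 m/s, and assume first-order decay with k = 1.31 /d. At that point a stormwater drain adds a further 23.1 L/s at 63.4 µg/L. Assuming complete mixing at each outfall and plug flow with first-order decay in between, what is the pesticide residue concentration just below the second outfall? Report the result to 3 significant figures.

Mixed concentration C = ΣQC/ΣQ = (130.0·0.02700 + 12.00·39.20) / 142.0 = 473.9/142.0 = 3.337 µg/L; combined flow 142.0 L/s.
Travel time t = 38.9·1000 / 1.0 = 38900 s = 10.81 h.
After decay, C = 3.337 × e^(−kt) = 3.337 × 0.5544 = 1.850 µg/L.
At the second outfall, C = (142.0·1.850 + 23.10·63.40) / (142.0 + 23.10) = 10.46 µg/L.

10.5 µg/L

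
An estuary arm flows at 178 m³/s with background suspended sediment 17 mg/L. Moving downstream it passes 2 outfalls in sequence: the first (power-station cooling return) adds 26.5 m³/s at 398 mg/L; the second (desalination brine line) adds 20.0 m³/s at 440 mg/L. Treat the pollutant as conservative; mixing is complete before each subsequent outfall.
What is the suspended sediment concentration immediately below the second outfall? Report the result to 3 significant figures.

99.7 mg/L

After outfall 1: Q = 178.0 + 26.50 = 204.5 m³/s; C = (178.0·17.00 + 26.50·398.0)/204.5 = 66.37 mg/L.
After outfall 2: Q = 204.5 + 20.00 = 224.5 m³/s; C = (204.5·66.37 + 20.00·440.0)/224.5 = 99.66 mg/L.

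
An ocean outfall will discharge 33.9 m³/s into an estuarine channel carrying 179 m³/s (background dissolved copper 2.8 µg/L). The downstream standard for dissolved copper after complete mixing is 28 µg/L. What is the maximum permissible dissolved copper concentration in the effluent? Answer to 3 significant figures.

161 µg/L

At the limit, (Qr·Cr + Qe·Cₑ)/(Qr + Qe) = 28:
Cₑ = (212.9·28 − 179.0·2.800) / 33.90 = 161.1 µg/L.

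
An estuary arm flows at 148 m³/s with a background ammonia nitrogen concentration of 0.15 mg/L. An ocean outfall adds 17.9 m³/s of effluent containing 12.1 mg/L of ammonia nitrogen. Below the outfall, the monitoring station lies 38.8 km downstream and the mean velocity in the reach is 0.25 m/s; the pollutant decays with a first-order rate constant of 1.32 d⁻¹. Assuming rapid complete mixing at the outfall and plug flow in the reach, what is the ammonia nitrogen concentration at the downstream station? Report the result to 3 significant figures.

0.134 mg/L

After mixing, C = (148.0·0.1500 + 17.90·12.10) / 165.9 = 238.8/165.9 = 1.439 mg/L.
Travel time t = 38.8·1000 / 0.25 = 155200 s = 43.11 h.
Decay over the reach: 1.439·exp(−kt) = 1.439·0.09338 = 0.1344 mg/L.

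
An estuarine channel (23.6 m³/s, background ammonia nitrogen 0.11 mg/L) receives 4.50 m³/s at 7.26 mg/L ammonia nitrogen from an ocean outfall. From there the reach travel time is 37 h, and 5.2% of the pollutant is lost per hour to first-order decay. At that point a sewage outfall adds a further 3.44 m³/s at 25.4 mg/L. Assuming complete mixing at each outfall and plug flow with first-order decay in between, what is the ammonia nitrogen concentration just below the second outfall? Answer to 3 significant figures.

After mixing, C = (23.60·0.1100 + 4.500·7.260) / 28.10 = 35.27/28.10 = 1.255 mg/L; combined flow 28.10 m³/s.
5.2%/h lost → k = −ln(1 − 0.052) = 0.05340 h⁻¹.
Applying C = C₀e^(−kt): 1.255 × 0.1386 = 0.1740 mg/L.
At the second outfall, C = (28.10·0.1740 + 3.440·25.40) / (28.10 + 3.440) = 2.925 mg/L.

2.93 mg/L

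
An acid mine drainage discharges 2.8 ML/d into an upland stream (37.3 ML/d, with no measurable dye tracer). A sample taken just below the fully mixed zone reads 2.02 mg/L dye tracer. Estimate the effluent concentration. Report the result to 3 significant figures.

28.9 mg/L

Mass balance: 37.30·0 + 2.800·Cₑ = 40.10·2.020
→ Cₑ = (40.10·2.020 − 37.30·0) / 2.800 = 28.93 mg/L.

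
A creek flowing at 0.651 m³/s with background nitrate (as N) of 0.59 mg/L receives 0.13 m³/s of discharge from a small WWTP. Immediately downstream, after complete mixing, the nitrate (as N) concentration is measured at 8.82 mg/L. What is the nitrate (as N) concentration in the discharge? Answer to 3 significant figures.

Mass balance: 0.6510·0.5900 + 0.1300·Cₑ = 0.7810·8.820
→ Cₑ = (0.7810·8.820 − 0.6510·0.5900) / 0.1300 = 50.03 mg/L.

50.0 mg/L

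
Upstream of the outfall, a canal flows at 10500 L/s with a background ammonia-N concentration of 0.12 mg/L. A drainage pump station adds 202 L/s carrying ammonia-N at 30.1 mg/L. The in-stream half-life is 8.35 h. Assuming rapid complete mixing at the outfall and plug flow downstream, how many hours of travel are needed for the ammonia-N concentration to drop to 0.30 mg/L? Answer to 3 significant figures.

9.96 h

After mixing, C = (10500·0.1200 + 202.0·30.10) / 10700 = 7340/10700 = 0.6859 mg/L.
Half-life 8.35 h → k = ln 2 / 8.35 = 0.08301 h⁻¹ = 1.992 d⁻¹.
0.6859·exp(−k·t) = 0.30 → t = ln(0.6859/0.30)/k = 35860 s = 9.961 h.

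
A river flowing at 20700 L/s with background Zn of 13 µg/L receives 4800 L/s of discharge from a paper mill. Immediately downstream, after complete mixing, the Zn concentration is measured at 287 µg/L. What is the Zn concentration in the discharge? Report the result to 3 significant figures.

1470 µg/L

Mass balance: 20700·13.00 + 4800·Cₑ = 25500·287.0
→ Cₑ = (25500·287.0 − 20700·13.00) / 4800 = 1469 µg/L.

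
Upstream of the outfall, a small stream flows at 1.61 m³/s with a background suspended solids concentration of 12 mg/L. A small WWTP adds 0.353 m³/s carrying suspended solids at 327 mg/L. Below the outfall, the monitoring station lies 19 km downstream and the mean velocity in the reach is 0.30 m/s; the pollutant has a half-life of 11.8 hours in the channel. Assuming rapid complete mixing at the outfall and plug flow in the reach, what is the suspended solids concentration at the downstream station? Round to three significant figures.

Mass balance: C = (1.610·12.00 + 0.3530·327.0) / 1.963 = 134.8/1.963 = 68.65 mg/L.
Travel time t = 19·1000 / 0.30 = 63330 s = 17.59 h.
Half-life 11.8 h → k = ln 2 / 11.8 = 0.05874 h⁻¹ = 1.410 d⁻¹.
Decay over the reach: 68.65·exp(−kt) = 68.65·0.3558 = 24.42 mg/L.

24.4 mg/L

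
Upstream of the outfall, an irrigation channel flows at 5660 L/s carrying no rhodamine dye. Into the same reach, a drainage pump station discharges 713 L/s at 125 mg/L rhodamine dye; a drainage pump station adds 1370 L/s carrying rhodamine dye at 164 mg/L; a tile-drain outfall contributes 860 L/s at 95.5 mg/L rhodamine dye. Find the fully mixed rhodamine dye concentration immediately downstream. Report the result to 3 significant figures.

Mass balance: C = (5660·0 + 713.0·125.0 + 1370·164.0 + 860.0·95.50) / 8603 = 395900/8603 = 46.02 mg/L.

46.0 mg/L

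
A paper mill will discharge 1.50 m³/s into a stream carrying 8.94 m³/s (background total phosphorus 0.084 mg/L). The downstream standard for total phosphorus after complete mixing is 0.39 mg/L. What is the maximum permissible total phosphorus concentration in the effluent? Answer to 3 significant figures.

2.21 mg/L

At the limit, (Qr·Cr + Qe·Cₑ)/(Qr + Qe) = 0.39:
Cₑ = (10.44·0.39 − 8.940·0.08400) / 1.500 = 2.214 mg/L.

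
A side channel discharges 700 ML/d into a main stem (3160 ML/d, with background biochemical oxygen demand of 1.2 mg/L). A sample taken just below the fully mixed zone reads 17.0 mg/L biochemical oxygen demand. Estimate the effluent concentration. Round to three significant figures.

88.3 mg/L

Mass balance: 3160·1.200 + 700.0·Cₑ = 3860·17.00
→ Cₑ = (3860·17.00 − 3160·1.200) / 700.0 = 88.33 mg/L.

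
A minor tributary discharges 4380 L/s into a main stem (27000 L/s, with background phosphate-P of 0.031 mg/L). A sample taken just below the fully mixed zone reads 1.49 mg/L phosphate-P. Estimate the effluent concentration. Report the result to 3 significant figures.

Mass balance: 27000·0.03100 + 4380·Cₑ = 31380·1.490
→ Cₑ = (31380·1.490 − 27000·0.03100) / 4380 = 10.48 mg/L.

10.5 mg/L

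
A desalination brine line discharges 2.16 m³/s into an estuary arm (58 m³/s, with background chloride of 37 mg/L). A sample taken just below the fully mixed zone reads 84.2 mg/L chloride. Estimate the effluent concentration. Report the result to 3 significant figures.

1350 mg/L

Mass balance: 58.00·37.00 + 2.160·Cₑ = 60.16·84.20
→ Cₑ = (60.16·84.20 − 58.00·37.00) / 2.160 = 1352 mg/L.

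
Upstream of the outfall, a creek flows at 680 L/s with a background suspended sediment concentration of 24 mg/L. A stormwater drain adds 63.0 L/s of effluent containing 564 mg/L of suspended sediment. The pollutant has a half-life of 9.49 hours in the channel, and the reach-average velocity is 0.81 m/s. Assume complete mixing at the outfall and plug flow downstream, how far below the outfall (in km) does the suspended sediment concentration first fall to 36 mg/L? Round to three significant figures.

26.4 km

Flow-weighted average: C = (680.0·24.00 + 63.00·564.0) / 743.0 = 51850/743.0 = 69.79 mg/L.
Half-life 9.49 h → k = ln 2 / 9.49 = 0.07304 h⁻¹ = 1.753 d⁻¹.
Set 69.79·exp(−k·t) = 36 → t = ln(69.79/36)/k = 32630 s = 9.063 h.
Distance = v·t = 0.81·32630 = 26430 m = 26.43 km.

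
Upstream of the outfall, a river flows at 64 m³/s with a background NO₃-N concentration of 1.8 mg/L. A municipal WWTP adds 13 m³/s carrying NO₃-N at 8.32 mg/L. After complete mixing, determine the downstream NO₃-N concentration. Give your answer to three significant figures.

After mixing, C = (64.00·1.800 + 13.00·8.320) / 77.00 = 223.4/77.00 = 2.901 mg/L.

2.90 mg/L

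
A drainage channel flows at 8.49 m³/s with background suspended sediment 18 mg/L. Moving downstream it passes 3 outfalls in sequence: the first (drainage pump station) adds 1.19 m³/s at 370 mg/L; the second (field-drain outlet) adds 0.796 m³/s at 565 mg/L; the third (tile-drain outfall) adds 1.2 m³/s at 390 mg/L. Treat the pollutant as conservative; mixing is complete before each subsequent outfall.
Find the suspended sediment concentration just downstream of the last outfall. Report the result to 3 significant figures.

129 mg/L

Outfall 1: combined Q = 9.680 m³/s; C = (8.490·18.00 + 1.190·370.0)/9.680 = 61.27 mg/L.
Outfall 2: combined Q = 10.48 m³/s; C = (9.680·61.27 + 0.7960·565.0)/10.48 = 99.55 mg/L.
Outfall 3: combined Q = 11.68 m³/s; C = (10.48·99.55 + 1.200·390.0)/11.68 = 129.4 mg/L.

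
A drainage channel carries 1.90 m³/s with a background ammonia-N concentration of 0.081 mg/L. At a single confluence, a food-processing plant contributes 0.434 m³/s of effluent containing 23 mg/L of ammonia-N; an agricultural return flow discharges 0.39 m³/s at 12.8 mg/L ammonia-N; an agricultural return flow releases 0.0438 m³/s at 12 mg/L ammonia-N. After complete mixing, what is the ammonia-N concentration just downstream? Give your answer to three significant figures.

5.66 mg/L

After mixing, C = (1.900·0.08100 + 0.4340·23.00 + 0.3900·12.80 + 0.04380·12.00) / 2.768 = 15.65/2.768 = 5.656 mg/L.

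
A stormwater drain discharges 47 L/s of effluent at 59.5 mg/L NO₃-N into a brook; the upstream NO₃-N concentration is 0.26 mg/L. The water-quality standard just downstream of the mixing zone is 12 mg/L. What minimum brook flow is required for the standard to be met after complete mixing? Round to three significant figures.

Set C_mix = 12: (Q·0.2600 + 47.00·59.50) / (Q + 47.00) = 12
→ Q = 47.00·(59.50 − 12)/(12 − 0.2600) = 190.2 L/s.

190 L/s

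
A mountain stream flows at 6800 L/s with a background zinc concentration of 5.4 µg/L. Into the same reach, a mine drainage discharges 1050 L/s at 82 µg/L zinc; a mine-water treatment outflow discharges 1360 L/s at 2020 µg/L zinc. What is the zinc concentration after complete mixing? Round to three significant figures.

312 µg/L

After mixing, C = (6800·5.400 + 1050·82.00 + 1360·2020) / 9210 = 2870000/9210 = 311.6 µg/L.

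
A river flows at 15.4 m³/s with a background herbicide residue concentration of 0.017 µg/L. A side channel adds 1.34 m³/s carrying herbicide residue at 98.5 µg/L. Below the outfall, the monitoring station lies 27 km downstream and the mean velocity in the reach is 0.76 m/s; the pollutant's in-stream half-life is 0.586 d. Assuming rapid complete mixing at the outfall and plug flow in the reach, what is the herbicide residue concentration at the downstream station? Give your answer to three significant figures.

Flow-weighted average: C = (15.40·0.01700 + 1.340·98.50) / 16.74 = 132.3/16.74 = 7.900 µg/L.
Travel time t = 27·1000 / 0.76 = 35530 s = 9.868 h.
Half-life 0.586 d → k = ln 2 / 0.586 = 1.183 d⁻¹.
Decay over the reach: 7.900·exp(−kt) = 7.900·0.6149 = 4.858 µg/L.

4.86 µg/L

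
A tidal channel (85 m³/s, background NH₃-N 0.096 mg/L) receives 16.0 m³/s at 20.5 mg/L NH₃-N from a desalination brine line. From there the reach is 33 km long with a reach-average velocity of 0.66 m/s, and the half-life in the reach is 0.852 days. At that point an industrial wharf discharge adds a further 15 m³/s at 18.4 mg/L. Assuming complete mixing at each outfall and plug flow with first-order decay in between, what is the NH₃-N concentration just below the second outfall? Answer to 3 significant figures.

Flow-weighted average: C = (85.00·0.09600 + 16.00·20.50) / 101.0 = 336.2/101.0 = 3.328 mg/L; combined flow 101.0 m³/s.
Travel time t = 33·1000 / 0.66 = 50000 s = 13.89 h.
Half-life 0.852 d → k = ln 2 / 0.852 = 0.8136 d⁻¹.
First-order decay: C = 3.328·exp(−k·t) = 3.328·0.6245 = 2.079 mg/L.
Second outfall: C = (101.0·2.079 + 15.00·18.40)/116.0 = 4.189 mg/L.

4.19 mg/L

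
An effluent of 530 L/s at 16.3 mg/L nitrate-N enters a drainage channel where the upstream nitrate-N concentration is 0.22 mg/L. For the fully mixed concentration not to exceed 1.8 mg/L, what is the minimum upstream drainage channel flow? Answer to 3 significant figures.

Set C_mix = 1.8: (Q·0.2200 + 530.0·16.30) / (Q + 530.0) = 1.8
→ Q = 530.0·(16.30 − 1.8)/(1.8 − 0.2200) = 4864 L/s.

4860 L/s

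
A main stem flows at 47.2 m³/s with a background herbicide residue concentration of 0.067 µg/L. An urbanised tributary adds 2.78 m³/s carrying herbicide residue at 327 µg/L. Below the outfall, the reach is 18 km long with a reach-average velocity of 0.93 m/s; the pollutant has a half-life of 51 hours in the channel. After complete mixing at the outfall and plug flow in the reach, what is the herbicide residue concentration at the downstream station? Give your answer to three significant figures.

17.0 µg/L

Conservation of mass: C = (47.20·0.06700 + 2.780·327.0) / 49.98 = 912.2/49.98 = 18.25 µg/L.
Travel time t = 18·1000 / 0.93 = 19350 s = 5.376 h.
Half-life 51 h → k = ln 2 / 51 = 0.01359 h⁻¹ = 0.3262 d⁻¹.
Decay over the reach: 18.25·exp(−kt) = 18.25·0.9295 = 16.97 µg/L.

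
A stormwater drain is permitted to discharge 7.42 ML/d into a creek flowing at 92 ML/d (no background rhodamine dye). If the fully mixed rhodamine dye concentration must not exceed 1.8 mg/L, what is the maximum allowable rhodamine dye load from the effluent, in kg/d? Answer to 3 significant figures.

179 kg/d

Mass balance at the limit: 92.00·0 + 7.420·Cₑ = 99.42·1.8 → Cₑ = 24.12 mg/L.
7.420 ML/d = 0.08588 m³/s. Load = 0.08588 m³/s × 24.12 g/m³ × 86 400 s/d = 179.0 kg/d.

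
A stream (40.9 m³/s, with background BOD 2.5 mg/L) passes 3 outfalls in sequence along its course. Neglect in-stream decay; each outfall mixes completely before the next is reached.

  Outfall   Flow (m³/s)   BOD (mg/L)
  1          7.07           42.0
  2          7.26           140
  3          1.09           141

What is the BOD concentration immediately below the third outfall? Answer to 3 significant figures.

27.9 mg/L

After outfall 1: Q = 40.90 + 7.070 = 47.97 m³/s; C = (40.90·2.500 + 7.070·42.00)/47.97 = 8.322 mg/L.
After outfall 2: Q = 47.97 + 7.260 = 55.23 m³/s; C = (47.97·8.322 + 7.260·140.0)/55.23 = 25.63 mg/L.
After outfall 3: Q = 55.23 + 1.090 = 56.32 m³/s; C = (55.23·25.63 + 1.090·141.0)/56.32 = 27.86 mg/L.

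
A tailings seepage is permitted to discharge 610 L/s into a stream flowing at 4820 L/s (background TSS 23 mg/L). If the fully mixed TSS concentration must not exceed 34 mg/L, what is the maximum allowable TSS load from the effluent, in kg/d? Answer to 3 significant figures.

Mass balance at the limit: 4820·23.00 + 610.0·Cₑ = 5430·34 → Cₑ = 120.9 mg/L.
610.0 L/s = 0.6100 m³/s. Load = 0.6100 m³/s × 120.9 g/m³ × 86 400 s/d = 6373 kg/d.

6370 kg/d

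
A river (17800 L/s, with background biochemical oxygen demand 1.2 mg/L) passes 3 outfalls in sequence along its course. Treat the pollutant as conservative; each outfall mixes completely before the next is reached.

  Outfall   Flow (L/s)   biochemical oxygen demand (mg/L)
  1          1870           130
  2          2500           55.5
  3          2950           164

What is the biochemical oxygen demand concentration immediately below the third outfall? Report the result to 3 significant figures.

Outfall 1: combined Q = 19670 L/s; C = (17800·1.200 + 1870·130.0)/19670 = 13.44 mg/L.
Outfall 2: combined Q = 22170 L/s; C = (19670·13.44 + 2500·55.50)/22170 = 18.19 mg/L.
Outfall 3: combined Q = 25120 L/s; C = (22170·18.19 + 2950·164.0)/25120 = 35.31 mg/L.

35.3 mg/L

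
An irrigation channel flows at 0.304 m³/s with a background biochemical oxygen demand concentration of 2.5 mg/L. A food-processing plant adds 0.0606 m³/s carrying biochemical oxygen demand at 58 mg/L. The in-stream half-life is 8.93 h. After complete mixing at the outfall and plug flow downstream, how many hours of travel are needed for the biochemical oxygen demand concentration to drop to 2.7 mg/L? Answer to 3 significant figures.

Conservation of mass: C = (0.3040·2.500 + 0.06060·58.00) / 0.3646 = 4.275/0.3646 = 11.72 mg/L.
Half-life 8.93 h → k = ln 2 / 8.93 = 0.07762 h⁻¹ = 1.863 d⁻¹.
11.72·exp(−k·t) = 2.7 → t = ln(11.72/2.7)/k = 68110 s = 18.92 h.

18.9 h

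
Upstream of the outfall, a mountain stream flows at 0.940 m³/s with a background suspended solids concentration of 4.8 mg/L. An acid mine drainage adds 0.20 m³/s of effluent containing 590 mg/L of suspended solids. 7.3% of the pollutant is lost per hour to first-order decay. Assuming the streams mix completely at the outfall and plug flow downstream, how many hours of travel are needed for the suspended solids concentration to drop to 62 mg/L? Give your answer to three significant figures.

After mixing, C = (0.9400·4.800 + 0.2000·590.0) / 1.140 = 122.5/1.140 = 107.5 mg/L.
7.3%/h lost → k = −ln(1 − 0.073) = 0.07580 h⁻¹.
107.5·exp(−k·t) = 62 → t = ln(107.5/62)/k = 26120 s = 7.256 h.

7.26 h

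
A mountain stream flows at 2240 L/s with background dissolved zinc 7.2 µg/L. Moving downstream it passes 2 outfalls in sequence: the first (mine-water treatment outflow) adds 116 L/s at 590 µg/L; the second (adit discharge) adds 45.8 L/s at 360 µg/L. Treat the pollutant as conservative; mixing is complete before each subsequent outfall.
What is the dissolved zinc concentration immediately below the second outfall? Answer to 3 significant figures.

After outfall 1: Q = 2240 + 116.0 = 2356 L/s; C = (2240·7.200 + 116.0·590.0)/2356 = 35.89 µg/L.
After outfall 2: Q = 2356 + 45.80 = 2402 L/s; C = (2356·35.89 + 45.80·360.0)/2402 = 42.08 µg/L.

42.1 µg/L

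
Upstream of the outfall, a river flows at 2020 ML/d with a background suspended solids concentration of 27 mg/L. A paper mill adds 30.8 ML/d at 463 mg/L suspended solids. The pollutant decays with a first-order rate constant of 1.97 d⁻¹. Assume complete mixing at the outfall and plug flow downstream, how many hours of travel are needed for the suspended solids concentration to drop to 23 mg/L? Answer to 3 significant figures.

After mixing, C = (2020·27.00 + 30.80·463.0) / 2051 = 68800/2051 = 33.55 mg/L.
33.55·exp(−k·t) = 23 → t = ln(33.55/23)/k = 16560 s = 4.599 h.

4.60 h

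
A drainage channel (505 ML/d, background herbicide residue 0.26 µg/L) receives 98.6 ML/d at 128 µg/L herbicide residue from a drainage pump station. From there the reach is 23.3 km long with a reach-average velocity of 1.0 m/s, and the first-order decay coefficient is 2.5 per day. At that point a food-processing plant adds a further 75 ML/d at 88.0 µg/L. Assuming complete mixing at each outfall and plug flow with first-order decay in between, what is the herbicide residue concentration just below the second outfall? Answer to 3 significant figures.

19.3 µg/L

Mixed concentration C = ΣQC/ΣQ = (505.0·0.2600 + 98.60·128.0) / 603.6 = 12750/603.6 = 21.13 µg/L; combined flow 603.6 ML/d.
Travel time t = 23.3·1000 / 1.0 = 23300 s = 6.472 h.
Applying C = C₀e^(−kt): 21.13 × 0.5096 = 10.77 µg/L.
Second outfall: C = (603.6·10.77 + 75.00·88.00)/678.6 = 19.30 µg/L.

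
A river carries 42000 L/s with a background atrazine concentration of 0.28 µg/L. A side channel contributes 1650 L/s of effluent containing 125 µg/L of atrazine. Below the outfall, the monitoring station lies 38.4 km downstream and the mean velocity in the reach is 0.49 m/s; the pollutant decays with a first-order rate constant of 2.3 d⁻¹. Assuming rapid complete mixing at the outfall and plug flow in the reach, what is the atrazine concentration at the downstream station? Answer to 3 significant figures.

0.620 µg/L

Mass balance: C = (42000·0.2800 + 1650·125.0) / 43650 = 218000/43650 = 4.995 µg/L.
Travel time t = 38.4·1000 / 0.49 = 78370 s = 21.77 h.
Decay over the reach: 4.995·exp(−kt) = 4.995·0.1242 = 0.6201 µg/L.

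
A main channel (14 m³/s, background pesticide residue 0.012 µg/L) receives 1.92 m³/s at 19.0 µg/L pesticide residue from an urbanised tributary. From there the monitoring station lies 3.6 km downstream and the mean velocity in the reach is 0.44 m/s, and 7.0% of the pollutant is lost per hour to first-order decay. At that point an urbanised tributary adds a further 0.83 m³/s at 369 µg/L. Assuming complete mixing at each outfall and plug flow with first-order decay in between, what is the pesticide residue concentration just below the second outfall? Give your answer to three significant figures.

20.1 µg/L

Mixed concentration C = ΣQC/ΣQ = (14.00·0.01200 + 1.920·19.00) / 15.92 = 36.65/15.92 = 2.302 µg/L; combined flow 15.92 m³/s.
Travel time t = 3.6·1000 / 0.44 = 8182 s = 2.273 h.
7.0%/h lost → k = −ln(1 − 0.07) = 0.07257 h⁻¹.
Applying C = C₀e^(−kt): 2.302 × 0.8480 = 1.952 µg/L.
Second outfall: C = (15.92·1.952 + 0.8300·369.0)/16.75 = 20.14 µg/L.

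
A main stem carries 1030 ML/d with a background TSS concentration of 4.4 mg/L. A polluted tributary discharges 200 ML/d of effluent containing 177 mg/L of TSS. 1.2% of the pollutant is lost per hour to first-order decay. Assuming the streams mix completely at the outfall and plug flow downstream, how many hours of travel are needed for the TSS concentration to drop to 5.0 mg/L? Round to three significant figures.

155 h

Flow-weighted average: C = (1030·4.400 + 200.0·177.0) / 1230 = 39930/1230 = 32.47 mg/L.
1.2%/h lost → k = −ln(1 − 0.012) = 0.01207 h⁻¹.
32.47·exp(−k·t) = 5.0 → t = ln(32.47/5.0)/k = 557800 s = 155.0 h.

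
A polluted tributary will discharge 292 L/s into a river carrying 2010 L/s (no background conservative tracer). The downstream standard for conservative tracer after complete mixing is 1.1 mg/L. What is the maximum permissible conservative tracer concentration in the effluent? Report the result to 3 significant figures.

8.67 mg/L

At the limit, (Qr·Cr + Qe·Cₑ)/(Qr + Qe) = 1.1:
Cₑ = (2302·1.1 − 2010·0) / 292.0 = 8.672 mg/L.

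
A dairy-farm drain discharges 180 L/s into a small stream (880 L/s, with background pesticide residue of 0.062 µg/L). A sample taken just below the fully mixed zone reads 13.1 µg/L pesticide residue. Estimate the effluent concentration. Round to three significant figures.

76.8 µg/L

Mass balance: 880.0·0.06200 + 180.0·Cₑ = 1060·13.10
→ Cₑ = (1060·13.10 − 880.0·0.06200) / 180.0 = 76.84 µg/L.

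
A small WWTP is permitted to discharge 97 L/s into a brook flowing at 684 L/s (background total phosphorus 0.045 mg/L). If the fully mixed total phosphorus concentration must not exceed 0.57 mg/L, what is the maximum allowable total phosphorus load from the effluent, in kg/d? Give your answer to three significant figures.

35.8 kg/d

Mass balance at the limit: 684.0·0.04500 + 97.00·Cₑ = 781.0·0.57 → Cₑ = 4.272 mg/L.
97.00 L/s = 0.09700 m³/s. Load = 0.09700 m³/s × 4.272 g/m³ × 86 400 s/d = 35.80 kg/d.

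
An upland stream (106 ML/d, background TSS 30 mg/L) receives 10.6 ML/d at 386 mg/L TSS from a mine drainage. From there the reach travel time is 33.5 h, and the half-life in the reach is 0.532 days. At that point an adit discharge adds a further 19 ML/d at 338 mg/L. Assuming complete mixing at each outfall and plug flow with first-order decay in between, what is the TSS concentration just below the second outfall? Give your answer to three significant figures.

56.1 mg/L

Flow-weighted average: C = (106.0·30.00 + 10.60·386.0) / 116.6 = 7272/116.6 = 62.36 mg/L; combined flow 116.6 ML/d.
Half-life 0.532 d → k = ln 2 / 0.532 = 1.303 d⁻¹.
Decay over the reach: 62.36·exp(−kt) = 62.36·0.1622 = 10.12 mg/L.
At the second outfall, C = (116.6·10.12 + 19.00·338.0) / (116.6 + 19.00) = 56.06 mg/L.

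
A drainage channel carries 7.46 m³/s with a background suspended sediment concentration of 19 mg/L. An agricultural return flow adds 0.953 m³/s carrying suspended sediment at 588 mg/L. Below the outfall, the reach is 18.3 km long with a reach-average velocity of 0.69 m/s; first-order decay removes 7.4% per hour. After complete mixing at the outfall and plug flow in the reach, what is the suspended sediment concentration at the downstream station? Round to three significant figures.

After mixing, C = (7.460·19.00 + 0.9530·588.0) / 8.413 = 702.1/8.413 = 83.45 mg/L.
Travel time t = 18.3·1000 / 0.69 = 26520 s = 7.367 h.
7.4%/h lost → k = −ln(1 − 0.074) = 0.07688 h⁻¹.
Decay over the reach: 83.45·exp(−kt) = 83.45·0.5676 = 47.37 mg/L.

47.4 mg/L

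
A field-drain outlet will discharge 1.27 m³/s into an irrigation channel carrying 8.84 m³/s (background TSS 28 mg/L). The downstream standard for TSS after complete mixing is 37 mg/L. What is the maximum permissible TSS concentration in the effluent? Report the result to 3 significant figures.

99.6 mg/L

At the limit, (Qr·Cr + Qe·Cₑ)/(Qr + Qe) = 37:
Cₑ = (10.11·37 − 8.840·28.00) / 1.270 = 99.65 mg/L.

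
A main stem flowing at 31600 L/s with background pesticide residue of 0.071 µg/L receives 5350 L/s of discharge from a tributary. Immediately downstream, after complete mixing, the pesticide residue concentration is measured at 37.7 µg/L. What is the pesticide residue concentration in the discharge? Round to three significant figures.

Mass balance: 31600·0.07100 + 5350·Cₑ = 36950·37.70
→ Cₑ = (36950·37.70 − 31600·0.07100) / 5350 = 260.0 µg/L.

260 µg/L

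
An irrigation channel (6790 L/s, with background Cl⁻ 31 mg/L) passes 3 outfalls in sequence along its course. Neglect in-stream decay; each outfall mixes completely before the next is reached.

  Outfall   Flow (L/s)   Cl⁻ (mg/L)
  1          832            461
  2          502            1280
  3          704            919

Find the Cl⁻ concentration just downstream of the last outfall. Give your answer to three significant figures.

After outfall 1: Q = 6790 + 832.0 = 7622 L/s; C = (6790·31.00 + 832.0·461.0)/7622 = 77.94 mg/L.
After outfall 2: Q = 7622 + 502.0 = 8124 L/s; C = (7622·77.94 + 502.0·1280)/8124 = 152.2 mg/L.
After outfall 3: Q = 8124 + 704.0 = 8828 L/s; C = (8124·152.2 + 704.0·919.0)/8828 = 213.4 mg/L.

213 mg/L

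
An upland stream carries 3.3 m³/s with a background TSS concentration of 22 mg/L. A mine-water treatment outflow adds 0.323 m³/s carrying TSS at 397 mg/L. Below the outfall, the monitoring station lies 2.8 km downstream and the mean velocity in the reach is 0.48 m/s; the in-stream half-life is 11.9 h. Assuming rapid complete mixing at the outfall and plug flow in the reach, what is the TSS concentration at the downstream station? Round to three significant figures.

50.4 mg/L

Conservation of mass: C = (3.300·22.00 + 0.3230·397.0) / 3.623 = 200.8/3.623 = 55.43 mg/L.
Travel time t = 2.8·1000 / 0.48 = 5833 s = 1.620 h.
Half-life 11.9 h → k = ln 2 / 11.9 = 0.05825 h⁻¹ = 1.398 d⁻¹.
Decay over the reach: 55.43·exp(−kt) = 55.43·0.9099 = 50.44 mg/L.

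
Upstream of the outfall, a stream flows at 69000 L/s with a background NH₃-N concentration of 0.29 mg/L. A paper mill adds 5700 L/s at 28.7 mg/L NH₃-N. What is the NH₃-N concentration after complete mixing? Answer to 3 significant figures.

2.46 mg/L

Mixed concentration C = ΣQC/ΣQ = (69000·0.2900 + 5700·28.70) / 74700 = 183600/74700 = 2.458 mg/L.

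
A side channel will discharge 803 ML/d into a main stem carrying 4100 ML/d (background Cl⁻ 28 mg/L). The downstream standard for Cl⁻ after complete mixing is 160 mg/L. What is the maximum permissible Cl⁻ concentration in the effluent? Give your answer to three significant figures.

At the limit, (Qr·Cr + Qe·Cₑ)/(Qr + Qe) = 160:
Cₑ = (4903·160 − 4100·28.00) / 803.0 = 834.0 mg/L.

834 mg/L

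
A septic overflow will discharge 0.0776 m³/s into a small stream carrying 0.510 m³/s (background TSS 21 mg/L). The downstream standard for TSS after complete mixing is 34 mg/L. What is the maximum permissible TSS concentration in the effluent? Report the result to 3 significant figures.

119 mg/L

At the limit, (Qr·Cr + Qe·Cₑ)/(Qr + Qe) = 34:
Cₑ = (0.5876·34 − 0.5100·21.00) / 0.07760 = 119.4 mg/L.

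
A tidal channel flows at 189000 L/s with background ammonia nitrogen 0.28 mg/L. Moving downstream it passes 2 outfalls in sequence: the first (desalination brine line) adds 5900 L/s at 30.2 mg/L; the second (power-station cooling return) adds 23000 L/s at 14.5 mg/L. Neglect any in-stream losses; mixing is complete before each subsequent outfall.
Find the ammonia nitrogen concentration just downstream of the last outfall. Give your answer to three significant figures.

2.59 mg/L

Below outfall 1: Q → 194900 L/s, C = (189000·0.2800 + 5900·30.20)/194900 = 1.186 mg/L.
Below outfall 2: Q → 217900 L/s, C = (194900·1.186 + 23000·14.50)/217900 = 2.591 mg/L.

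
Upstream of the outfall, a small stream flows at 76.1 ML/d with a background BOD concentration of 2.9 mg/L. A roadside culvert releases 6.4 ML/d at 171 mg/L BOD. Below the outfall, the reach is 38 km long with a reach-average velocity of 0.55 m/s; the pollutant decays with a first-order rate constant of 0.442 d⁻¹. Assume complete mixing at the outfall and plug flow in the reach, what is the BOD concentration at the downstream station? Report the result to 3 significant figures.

11.2 mg/L

After mixing, C = (76.10·2.900 + 6.400·171.0) / 82.50 = 1315/82.50 = 15.94 mg/L.
Travel time t = 38·1000 / 0.55 = 69090 s = 19.19 h.
After decay, C = 15.94 × e^(−kt) = 15.94 × 0.7023 = 11.19 mg/L.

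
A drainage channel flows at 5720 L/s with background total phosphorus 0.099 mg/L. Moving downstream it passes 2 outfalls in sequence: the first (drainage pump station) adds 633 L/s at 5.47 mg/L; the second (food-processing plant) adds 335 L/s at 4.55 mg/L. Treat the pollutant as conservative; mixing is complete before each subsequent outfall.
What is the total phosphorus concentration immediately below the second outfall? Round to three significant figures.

After outfall 1: Q = 5720 + 633.0 = 6353 L/s; C = (5720·0.09900 + 633.0·5.470)/6353 = 0.6342 mg/L.
After outfall 2: Q = 6353 + 335.0 = 6688 L/s; C = (6353·0.6342 + 335.0·4.550)/6688 = 0.8303 mg/L.

0.830 mg/L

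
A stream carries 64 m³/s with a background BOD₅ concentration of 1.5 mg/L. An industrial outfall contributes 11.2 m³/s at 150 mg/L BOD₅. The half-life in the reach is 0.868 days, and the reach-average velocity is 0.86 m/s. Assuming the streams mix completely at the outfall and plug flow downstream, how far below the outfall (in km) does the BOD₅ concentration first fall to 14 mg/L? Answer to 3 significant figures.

Conservation of mass: C = (64.00·1.500 + 11.20·150.0) / 75.20 = 1776/75.20 = 23.62 mg/L.
Half-life 0.868 d → k = ln 2 / 0.868 = 0.7986 d⁻¹.
Set 23.62·exp(−k·t) = 14 → t = ln(23.62/14)/k = 56580 s = 15.72 h.
Distance = v·t = 0.86·56580 = 48660 m = 48.66 km.

48.7 km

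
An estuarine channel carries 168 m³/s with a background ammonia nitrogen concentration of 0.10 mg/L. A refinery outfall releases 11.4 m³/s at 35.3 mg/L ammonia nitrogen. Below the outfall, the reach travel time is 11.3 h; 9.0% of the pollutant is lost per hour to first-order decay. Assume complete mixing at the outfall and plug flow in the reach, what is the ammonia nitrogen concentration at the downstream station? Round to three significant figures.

0.805 mg/L

Conservation of mass: C = (168.0·0.1000 + 11.40·35.30) / 179.4 = 419.2/179.4 = 2.337 mg/L.
9.0%/h lost → k = −ln(1 − 0.09) = 0.09431 h⁻¹.
First-order decay: C = 2.337·exp(−k·t) = 2.337·0.3445 = 0.8050 mg/L.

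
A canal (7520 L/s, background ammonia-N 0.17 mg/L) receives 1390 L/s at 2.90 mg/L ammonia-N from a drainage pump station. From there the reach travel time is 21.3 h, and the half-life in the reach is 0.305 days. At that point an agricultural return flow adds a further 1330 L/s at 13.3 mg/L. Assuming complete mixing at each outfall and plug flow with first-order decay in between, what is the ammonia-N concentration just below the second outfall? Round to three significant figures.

1.80 mg/L

After mixing, C = (7520·0.1700 + 1390·2.900) / 8910 = 5309/8910 = 0.5959 mg/L; combined flow 8910 L/s.
Half-life 0.305 d → k = ln 2 / 0.305 = 2.273 d⁻¹.
First-order decay: C = 0.5959·exp(−k·t) = 0.5959·0.1331 = 0.07929 mg/L.
Second outfall: C = (8910·0.07929 + 1330·13.30)/10240 = 1.796 mg/L.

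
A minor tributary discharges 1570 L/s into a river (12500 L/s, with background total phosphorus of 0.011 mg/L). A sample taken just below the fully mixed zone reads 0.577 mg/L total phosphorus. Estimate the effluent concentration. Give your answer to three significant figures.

Mass balance: 12500·0.01100 + 1570·Cₑ = 14070·0.5770
→ Cₑ = (14070·0.5770 − 12500·0.01100) / 1570 = 5.083 mg/L.

5.08 mg/L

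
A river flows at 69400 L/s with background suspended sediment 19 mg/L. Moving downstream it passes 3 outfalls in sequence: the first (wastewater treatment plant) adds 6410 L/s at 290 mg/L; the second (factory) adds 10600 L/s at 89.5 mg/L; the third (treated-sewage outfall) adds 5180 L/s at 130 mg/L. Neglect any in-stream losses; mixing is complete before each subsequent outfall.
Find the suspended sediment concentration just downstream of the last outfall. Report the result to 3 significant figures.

52.4 mg/L

Outfall 1: combined Q = 75810 L/s; C = (69400·19.00 + 6410·290.0)/75810 = 41.91 mg/L.
Outfall 2: combined Q = 86410 L/s; C = (75810·41.91 + 10600·89.50)/86410 = 47.75 mg/L.
Outfall 3: combined Q = 91590 L/s; C = (86410·47.75 + 5180·130.0)/91590 = 52.40 mg/L.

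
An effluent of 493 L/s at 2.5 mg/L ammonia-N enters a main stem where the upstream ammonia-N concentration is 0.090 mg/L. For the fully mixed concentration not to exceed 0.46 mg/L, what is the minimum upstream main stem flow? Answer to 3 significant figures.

2720 L/s

Set C_mix = 0.46: (Q·0.09000 + 493.0·2.500) / (Q + 493.0) = 0.46
→ Q = 493.0·(2.500 − 0.46)/(0.46 − 0.09000) = 2718 L/s.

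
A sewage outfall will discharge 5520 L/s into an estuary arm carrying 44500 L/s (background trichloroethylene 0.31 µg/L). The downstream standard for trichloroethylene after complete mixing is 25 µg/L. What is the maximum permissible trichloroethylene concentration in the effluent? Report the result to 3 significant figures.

At the limit, (Qr·Cr + Qe·Cₑ)/(Qr + Qe) = 25:
Cₑ = (50020·25 − 44500·0.3100) / 5520 = 224.0 µg/L.

224 µg/L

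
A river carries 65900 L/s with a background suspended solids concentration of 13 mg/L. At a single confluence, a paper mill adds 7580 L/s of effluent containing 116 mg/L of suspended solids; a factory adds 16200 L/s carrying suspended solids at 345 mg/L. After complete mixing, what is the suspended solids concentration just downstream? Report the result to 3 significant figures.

81.7 mg/L

Flow-weighted average: C = (65900·13.00 + 7580·116.0 + 16200·345.0) / 89680 = 7325000/89680 = 81.68 mg/L.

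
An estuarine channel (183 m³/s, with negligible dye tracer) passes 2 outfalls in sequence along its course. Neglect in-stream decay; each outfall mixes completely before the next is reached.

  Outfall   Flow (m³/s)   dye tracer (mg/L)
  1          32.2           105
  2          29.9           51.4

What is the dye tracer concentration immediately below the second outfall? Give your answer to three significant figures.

20.1 mg/L

After outfall 1: Q = 183.0 + 32.20 = 215.2 m³/s; C = (183.0·0 + 32.20·105.0)/215.2 = 15.71 mg/L.
After outfall 2: Q = 215.2 + 29.90 = 245.1 m³/s; C = (215.2·15.71 + 29.90·51.40)/245.1 = 20.06 mg/L.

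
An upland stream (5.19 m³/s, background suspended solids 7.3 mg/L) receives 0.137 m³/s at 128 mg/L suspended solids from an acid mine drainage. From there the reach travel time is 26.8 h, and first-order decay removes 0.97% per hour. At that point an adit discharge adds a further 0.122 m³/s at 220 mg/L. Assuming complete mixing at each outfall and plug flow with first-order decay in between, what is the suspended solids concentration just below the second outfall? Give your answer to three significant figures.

12.8 mg/L

Mass balance: C = (5.190·7.300 + 0.1370·128.0) / 5.327 = 55.42/5.327 = 10.40 mg/L; combined flow 5.327 m³/s.
0.97%/h lost → k = −ln(1 − 0.0097) = 0.009747 h⁻¹.
After decay, C = 10.40 × e^(−kt) = 10.40 × 0.7701 = 8.012 mg/L.
At the second outfall, C = (5.327·8.012 + 0.1220·220.0) / (5.327 + 0.1220) = 12.76 mg/L.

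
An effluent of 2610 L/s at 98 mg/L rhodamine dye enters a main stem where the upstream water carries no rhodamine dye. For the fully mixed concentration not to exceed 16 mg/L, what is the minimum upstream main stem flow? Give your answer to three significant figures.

Set C_mix = 16: (Q·0 + 2610·98.00) / (Q + 2610) = 16
→ Q = 2610·(98.00 − 16)/(16 − 0) = 13380 L/s.

13400 L/s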